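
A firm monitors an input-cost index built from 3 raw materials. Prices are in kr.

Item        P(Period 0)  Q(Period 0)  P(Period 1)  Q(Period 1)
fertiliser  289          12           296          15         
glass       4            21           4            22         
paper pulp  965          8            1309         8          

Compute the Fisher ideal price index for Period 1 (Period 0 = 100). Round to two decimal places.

Laspeyres component (base-period weights):
ΣP(Period 1)Q(Period 0) = 296×12 + 4×21 + 1309×8 = 3552 + 84 + 10472 = 14108
ΣP(Period 0)Q(Period 0) = 289×12 + 4×21 + 965×8 = 3468 + 84 + 7720 = 11272
L = 14108 / 11272 × 100 = 125.1597
Paasche component (current-period weights):
ΣP(Period 1)Q(Period 1) = 296×15 + 4×22 + 1309×8 = 4440 + 88 + 10472 = 15000
ΣP(Period 0)Q(Period 1) = 289×15 + 4×22 + 965×8 = 4335 + 88 + 7720 = 12143
P = 15000 / 12143 × 100 = 123.5280
Fisher = √(L × P) = √(125.1597 × 123.5280) = 124.3411

124.34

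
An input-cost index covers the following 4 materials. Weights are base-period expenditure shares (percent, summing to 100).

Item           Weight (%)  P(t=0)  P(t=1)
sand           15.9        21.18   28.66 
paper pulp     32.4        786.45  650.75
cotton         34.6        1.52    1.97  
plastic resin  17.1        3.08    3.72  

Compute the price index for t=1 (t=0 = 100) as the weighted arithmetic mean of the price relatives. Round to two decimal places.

sand: 15.9 × (28.66/21.18) = 15.9 × 1.353163 = 21.5153
paper pulp: 32.4 × (650.75/786.45) = 32.4 × 0.827452 = 26.8095
cotton: 34.6 × (1.97/1.52) = 34.6 × 1.296053 = 44.8434
plastic resin: 17.1 × (3.72/3.08) = 17.1 × 1.207792 = 20.6532
Index = Σ wᵢ·(p₁ᵢ/p₀ᵢ) = 21.5153 + 26.8095 + 44.8434 + 20.6532 = 113.8214

113.82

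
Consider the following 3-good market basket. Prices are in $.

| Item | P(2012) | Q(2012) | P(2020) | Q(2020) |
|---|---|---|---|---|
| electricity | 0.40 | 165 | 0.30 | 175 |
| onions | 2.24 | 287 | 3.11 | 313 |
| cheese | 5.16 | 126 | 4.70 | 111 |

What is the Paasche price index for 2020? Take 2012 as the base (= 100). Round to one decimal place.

115.2

Paasche price index uses current-period quantities as weights.
ΣP(2020)·Q(2020) = 0.30×175 + 3.11×313 + 4.70×111 = 52.5 + 973.43 + 521.7 = 1547.63
ΣP(2012)·Q(2020) = 0.40×175 + 2.24×313 + 5.16×111 = 70 + 701.12 + 572.76 = 1343.88
Index = 1547.63 / 1343.88 × 100 = 115.1613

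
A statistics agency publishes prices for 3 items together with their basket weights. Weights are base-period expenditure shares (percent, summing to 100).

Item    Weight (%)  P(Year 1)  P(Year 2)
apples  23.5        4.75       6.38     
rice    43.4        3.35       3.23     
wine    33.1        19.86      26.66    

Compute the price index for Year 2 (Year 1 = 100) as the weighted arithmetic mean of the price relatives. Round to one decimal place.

apples: 23.5 × (6.38/4.75) = 23.5 × 1.343158 = 31.5642
rice: 43.4 × (3.23/3.35) = 43.4 × 0.964179 = 41.8454
wine: 33.1 × (26.66/19.86) = 33.1 × 1.342397 = 44.4333
Index = Σ wᵢ·(p₁ᵢ/p₀ᵢ) = 31.5642 + 41.8454 + 44.4333 = 117.8429

117.8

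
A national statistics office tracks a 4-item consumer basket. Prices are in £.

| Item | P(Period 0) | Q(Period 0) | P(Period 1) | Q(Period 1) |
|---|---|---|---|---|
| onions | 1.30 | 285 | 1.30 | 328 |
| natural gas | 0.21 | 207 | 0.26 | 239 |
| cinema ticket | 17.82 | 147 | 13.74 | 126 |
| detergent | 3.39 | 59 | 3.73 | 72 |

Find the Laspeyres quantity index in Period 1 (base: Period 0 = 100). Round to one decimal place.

91.7

Laspeyres quantity index uses base-period prices as weights.
ΣP(Period 0)·Q(Period 1) = 1.30×328 + 0.21×239 + 17.82×126 + 3.39×72 = 426.4 + 50.19 + 2245.32 + 244.08 = 2965.99
ΣP(Period 0)·Q(Period 0) = 1.30×285 + 0.21×207 + 17.82×147 + 3.39×59 = 370.5 + 43.47 + 2619.54 + 200.01 = 3233.52
Index = 2965.99 / 3233.52 × 100 = 91.7264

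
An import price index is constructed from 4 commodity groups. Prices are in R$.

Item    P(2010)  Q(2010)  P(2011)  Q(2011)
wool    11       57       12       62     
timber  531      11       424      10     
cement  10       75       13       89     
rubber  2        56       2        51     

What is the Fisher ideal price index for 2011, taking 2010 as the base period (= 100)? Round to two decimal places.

88.59

Laspeyres component (base-period weights):
ΣP(2011)Q(2010) = 12×57 + 424×11 + 13×75 + 2×56 = 684 + 4664 + 975 + 112 = 6435
ΣP(2010)Q(2010) = 11×57 + 531×11 + 10×75 + 2×56 = 627 + 5841 + 750 + 112 = 7330
L = 6435 / 7330 × 100 = 87.7899
Paasche component (current-period weights):
ΣP(2011)Q(2011) = 12×62 + 424×10 + 13×89 + 2×51 = 744 + 4240 + 1157 + 102 = 6243
ΣP(2010)Q(2011) = 11×62 + 531×10 + 10×89 + 2×51 = 682 + 5310 + 890 + 102 = 6984
P = 6243 / 6984 × 100 = 89.3900
Fisher = √(L × P) = √(87.7899 × 89.3900) = 88.5864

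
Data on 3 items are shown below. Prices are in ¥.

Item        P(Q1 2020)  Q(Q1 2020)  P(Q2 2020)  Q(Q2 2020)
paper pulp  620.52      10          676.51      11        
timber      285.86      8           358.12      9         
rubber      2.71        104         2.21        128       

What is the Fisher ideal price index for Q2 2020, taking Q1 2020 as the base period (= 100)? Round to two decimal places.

Laspeyres component (base-period weights):
ΣP(Q2 2020)Q(Q1 2020) = 676.51×10 + 358.12×8 + 2.21×104 = 6765.1 + 2864.96 + 229.84 = 9859.9
ΣP(Q1 2020)Q(Q1 2020) = 620.52×10 + 285.86×8 + 2.71×104 = 6205.2 + 2286.88 + 281.84 = 8773.92
L = 9859.9 / 8773.92 × 100 = 112.3774
Paasche component (current-period weights):
ΣP(Q2 2020)Q(Q2 2020) = 676.51×11 + 358.12×9 + 2.21×128 = 7441.61 + 3223.08 + 282.88 = 10947.57
ΣP(Q1 2020)Q(Q2 2020) = 620.52×11 + 285.86×9 + 2.71×128 = 6825.72 + 2572.74 + 346.88 = 9745.34
P = 10947.57 / 9745.34 × 100 = 112.3365
Fisher = √(L × P) = √(112.3774 × 112.3365) = 112.3569

112.36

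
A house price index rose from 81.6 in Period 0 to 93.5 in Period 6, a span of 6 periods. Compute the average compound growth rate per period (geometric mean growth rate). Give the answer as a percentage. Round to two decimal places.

2.29%

Growth factor = (93.5/81.6)^(1/6) = (1.145833)^(1/6) = 1.022948
Growth rate = 1.022948 − 1 = 0.022948 = 2.2948%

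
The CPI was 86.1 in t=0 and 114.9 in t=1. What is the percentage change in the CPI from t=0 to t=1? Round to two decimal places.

Change = (114.9 − 86.1) / 86.1 × 100
       = 28.8 / 86.1 × 100 = 33.4495%

33.45%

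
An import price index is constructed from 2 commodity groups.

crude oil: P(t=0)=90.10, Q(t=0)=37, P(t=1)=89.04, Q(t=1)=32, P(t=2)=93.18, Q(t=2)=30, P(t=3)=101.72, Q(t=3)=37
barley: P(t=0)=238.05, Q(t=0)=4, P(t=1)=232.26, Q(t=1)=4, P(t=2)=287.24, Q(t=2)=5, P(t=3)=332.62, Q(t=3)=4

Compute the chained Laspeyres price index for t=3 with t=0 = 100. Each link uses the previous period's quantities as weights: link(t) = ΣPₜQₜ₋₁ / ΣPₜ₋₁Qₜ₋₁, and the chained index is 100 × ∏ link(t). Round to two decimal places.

Link t=0→t=1:
ΣP(t=1)Q(t=0) = 89.04×37 + 232.26×4 = 3294.48 + 929.04 = 4223.52
ΣP(t=0)Q(t=0) = 90.10×37 + 238.05×4 = 3333.7 + 952.2 = 4285.9
link = 4223.52/4285.9 = 0.985445
Link t=1→t=2:
ΣP(t=2)Q(t=1) = 93.18×32 + 287.24×4 = 2981.76 + 1148.96 = 4130.72
ΣP(t=1)Q(t=1) = 89.04×32 + 232.26×4 = 2849.28 + 929.04 = 3778.32
link = 4130.72/3778.32 = 1.093269
Link t=2→t=3:
ΣP(t=3)Q(t=2) = 101.72×30 + 332.62×5 = 3051.6 + 1663.1 = 4714.7
ΣP(t=2)Q(t=2) = 93.18×30 + 287.24×5 = 2795.4 + 1436.2 = 4231.6
link = 4714.7/4231.6 = 1.114165
Chained index = 100 × 0.985445 × 1.093269 × 1.114165 = 120.0353

120.04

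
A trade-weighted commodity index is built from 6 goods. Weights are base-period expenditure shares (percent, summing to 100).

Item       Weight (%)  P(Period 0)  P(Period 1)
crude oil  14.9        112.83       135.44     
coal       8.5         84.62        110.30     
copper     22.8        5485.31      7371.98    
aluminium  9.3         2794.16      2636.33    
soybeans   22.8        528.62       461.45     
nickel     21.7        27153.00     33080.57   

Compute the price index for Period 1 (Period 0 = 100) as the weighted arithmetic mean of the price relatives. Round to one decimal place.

crude oil: 14.9 × (135.44/112.83) = 14.9 × 1.200390 = 17.8858
coal: 8.5 × (110.30/84.62) = 8.5 × 1.303474 = 11.0795
copper: 22.8 × (7371.98/5485.31) = 22.8 × 1.343950 = 30.6421
aluminium: 9.3 × (2636.33/2794.16) = 9.3 × 0.943514 = 8.7747
soybeans: 22.8 × (461.45/528.62) = 22.8 × 0.872933 = 19.9029
nickel: 21.7 × (33080.57/27153.00) = 21.7 × 1.218303 = 26.4372
Index = Σ wᵢ·(p₁ᵢ/p₀ᵢ) = 17.8858 + 11.0795 + 30.6421 + 8.7747 + 19.9029 + 26.4372 = 114.7221

114.7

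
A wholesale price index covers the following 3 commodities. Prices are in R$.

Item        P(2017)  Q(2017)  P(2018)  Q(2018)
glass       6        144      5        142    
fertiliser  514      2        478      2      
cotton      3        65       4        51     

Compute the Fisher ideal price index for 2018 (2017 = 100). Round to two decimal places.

92.37

Laspeyres component (base-period weights):
ΣP(2018)Q(2017) = 5×144 + 478×2 + 4×65 = 720 + 956 + 260 = 1936
ΣP(2017)Q(2017) = 6×144 + 514×2 + 3×65 = 864 + 1028 + 195 = 2087
L = 1936 / 2087 × 100 = 92.7647
Paasche component (current-period weights):
ΣP(2018)Q(2018) = 5×142 + 478×2 + 4×51 = 710 + 956 + 204 = 1870
ΣP(2017)Q(2018) = 6×142 + 514×2 + 3×51 = 852 + 1028 + 153 = 2033
P = 1870 / 2033 × 100 = 91.9823
Fisher = √(L × P) = √(92.7647 × 91.9823) = 92.3727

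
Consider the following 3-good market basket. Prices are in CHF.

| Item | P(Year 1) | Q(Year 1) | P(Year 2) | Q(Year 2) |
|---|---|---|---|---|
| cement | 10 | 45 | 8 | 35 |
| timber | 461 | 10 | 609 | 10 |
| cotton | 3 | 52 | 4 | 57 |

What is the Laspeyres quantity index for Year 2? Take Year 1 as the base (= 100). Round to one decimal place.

Laspeyres quantity index uses base-period prices as weights.
ΣP(Year 1)·Q(Year 2) = 10×35 + 461×10 + 3×57 = 350 + 4610 + 171 = 5131
ΣP(Year 1)·Q(Year 1) = 10×45 + 461×10 + 3×52 = 450 + 4610 + 156 = 5216
Index = 5131 / 5216 × 100 = 98.3704

98.4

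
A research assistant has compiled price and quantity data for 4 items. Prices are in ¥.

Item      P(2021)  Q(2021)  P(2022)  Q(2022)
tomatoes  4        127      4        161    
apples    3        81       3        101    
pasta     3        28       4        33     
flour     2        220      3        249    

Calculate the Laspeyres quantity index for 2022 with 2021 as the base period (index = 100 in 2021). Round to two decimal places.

121.10

Laspeyres quantity index uses base-period prices as weights.
ΣP(2021)·Q(2022) = 4×161 + 3×101 + 3×33 + 2×249 = 644 + 303 + 99 + 498 = 1544
ΣP(2021)·Q(2021) = 4×127 + 3×81 + 3×28 + 2×220 = 508 + 243 + 84 + 440 = 1275
Index = 1544 / 1275 × 100 = 121.0980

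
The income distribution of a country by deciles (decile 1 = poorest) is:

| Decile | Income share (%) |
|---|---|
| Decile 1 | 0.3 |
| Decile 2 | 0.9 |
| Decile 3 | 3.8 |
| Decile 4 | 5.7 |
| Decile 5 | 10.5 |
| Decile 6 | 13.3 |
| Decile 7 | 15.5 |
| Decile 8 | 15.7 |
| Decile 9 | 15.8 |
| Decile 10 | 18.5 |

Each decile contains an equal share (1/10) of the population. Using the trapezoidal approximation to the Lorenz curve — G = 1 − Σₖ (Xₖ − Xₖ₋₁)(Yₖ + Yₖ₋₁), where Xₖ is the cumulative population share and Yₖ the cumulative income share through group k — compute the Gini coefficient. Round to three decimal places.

Cumulative income shares Yₖ: 0.0030, 0.0120, 0.0500, 0.1070, 0.2120, 0.3450, 0.5000, 0.6570, 0.8150, 1.0000
Σ (Xₖ−Xₖ₋₁)(Yₖ+Yₖ₋₁) = (1/10)(0.0030+0.0000) + (1/10)(0.0120+0.0030) + (1/10)(0.0500+0.0120) + (1/10)(0.1070+0.0500) + (1/10)(0.2120+0.1070) + (1/10)(0.3450+0.2120) + (1/10)(0.5000+0.3450) + (1/10)(0.6570+0.5000) + (1/10)(0.8150+0.6570) + (1/10)(1.0000+0.8150)
  = 0.0003 + 0.0015 + 0.0062 + 0.0157 + 0.0319 + 0.0557 + 0.0845 + 0.1157 + 0.1472 + 0.1815 = 0.6402
G = 1 − 0.6402 = 0.3598

0.360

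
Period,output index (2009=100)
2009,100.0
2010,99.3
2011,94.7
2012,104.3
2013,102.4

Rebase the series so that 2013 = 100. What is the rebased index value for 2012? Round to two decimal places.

101.86

Rebased(2012) = 104.3 / 102.4 × 100 = 101.8555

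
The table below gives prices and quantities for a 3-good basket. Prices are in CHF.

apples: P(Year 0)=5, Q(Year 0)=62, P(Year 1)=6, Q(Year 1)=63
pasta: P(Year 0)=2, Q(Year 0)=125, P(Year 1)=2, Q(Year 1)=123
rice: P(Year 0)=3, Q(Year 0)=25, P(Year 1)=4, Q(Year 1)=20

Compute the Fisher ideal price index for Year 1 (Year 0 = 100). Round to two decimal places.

Laspeyres component (base-period weights):
ΣP(Year 1)Q(Year 0) = 6×62 + 2×125 + 4×25 = 372 + 250 + 100 = 722
ΣP(Year 0)Q(Year 0) = 5×62 + 2×125 + 3×25 = 310 + 250 + 75 = 635
L = 722 / 635 × 100 = 113.7008
Paasche component (current-period weights):
ΣP(Year 1)Q(Year 1) = 6×63 + 2×123 + 4×20 = 378 + 246 + 80 = 704
ΣP(Year 0)Q(Year 1) = 5×63 + 2×123 + 3×20 = 315 + 246 + 60 = 621
P = 704 / 621 × 100 = 113.3655
Fisher = √(L × P) = √(113.7008 × 113.3655) = 113.5330

113.53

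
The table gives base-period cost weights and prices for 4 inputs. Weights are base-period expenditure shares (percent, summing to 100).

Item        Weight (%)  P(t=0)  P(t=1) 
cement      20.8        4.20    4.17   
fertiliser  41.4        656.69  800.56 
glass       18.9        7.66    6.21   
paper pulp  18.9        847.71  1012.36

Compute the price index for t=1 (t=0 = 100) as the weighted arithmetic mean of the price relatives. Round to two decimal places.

cement: 20.8 × (4.17/4.20) = 20.8 × 0.992857 = 20.6514
fertiliser: 41.4 × (800.56/656.69) = 41.4 × 1.219084 = 50.4701
glass: 18.9 × (6.21/7.66) = 18.9 × 0.810705 = 15.3223
paper pulp: 18.9 × (1012.36/847.71) = 18.9 × 1.194229 = 22.5709
Index = Σ wᵢ·(p₁ᵢ/p₀ᵢ) = 20.6514 + 50.4701 + 15.3223 + 22.5709 = 109.0147

109.01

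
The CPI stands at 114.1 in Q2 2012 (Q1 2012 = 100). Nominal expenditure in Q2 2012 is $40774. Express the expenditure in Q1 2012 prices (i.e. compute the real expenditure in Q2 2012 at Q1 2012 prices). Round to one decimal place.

Real = Nominal ÷ (Index/100) = 40774 ÷ (114.1/100)
     = 40774 ÷ 1.141 = 35735.3199

35735.3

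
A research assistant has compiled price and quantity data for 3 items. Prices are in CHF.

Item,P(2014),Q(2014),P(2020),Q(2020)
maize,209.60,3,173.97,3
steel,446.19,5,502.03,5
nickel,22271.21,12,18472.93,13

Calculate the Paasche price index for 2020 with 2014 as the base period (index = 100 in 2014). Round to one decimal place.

83.2

Paasche price index uses current-period quantities as weights.
ΣP(2020)·Q(2020) = 173.97×3 + 502.03×5 + 18472.93×13 = 521.91 + 2510.15 + 240148.09 = 243180.15
ΣP(2014)·Q(2020) = 209.60×3 + 446.19×5 + 22271.21×13 = 628.8 + 2230.95 + 289525.73 = 292385.48
Index = 243180.15 / 292385.48 × 100 = 83.1711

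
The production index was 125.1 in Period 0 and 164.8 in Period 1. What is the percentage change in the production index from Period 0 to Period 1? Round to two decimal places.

Change = (164.8 − 125.1) / 125.1 × 100
       = 39.7 / 125.1 × 100 = 31.7346%

31.73%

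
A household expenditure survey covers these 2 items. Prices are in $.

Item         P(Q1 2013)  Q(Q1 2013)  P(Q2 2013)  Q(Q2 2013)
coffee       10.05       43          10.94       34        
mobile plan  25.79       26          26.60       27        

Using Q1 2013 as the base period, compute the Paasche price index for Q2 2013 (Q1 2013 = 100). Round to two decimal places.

105.02

Paasche price index uses current-period quantities as weights.
ΣP(Q2 2013)·Q(Q2 2013) = 10.94×34 + 26.60×27 = 371.96 + 718.2 = 1090.16
ΣP(Q1 2013)·Q(Q2 2013) = 10.05×34 + 25.79×27 = 341.7 + 696.33 = 1038.03
Index = 1090.16 / 1038.03 × 100 = 105.0220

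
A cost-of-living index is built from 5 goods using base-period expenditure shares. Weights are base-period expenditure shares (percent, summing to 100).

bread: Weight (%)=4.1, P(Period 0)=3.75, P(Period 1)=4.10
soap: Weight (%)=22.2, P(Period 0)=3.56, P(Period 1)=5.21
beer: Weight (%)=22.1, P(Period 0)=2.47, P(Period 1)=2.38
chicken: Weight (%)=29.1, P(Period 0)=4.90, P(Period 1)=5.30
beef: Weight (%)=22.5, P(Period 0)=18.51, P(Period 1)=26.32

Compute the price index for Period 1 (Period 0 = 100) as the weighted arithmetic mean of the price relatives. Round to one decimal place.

121.7

bread: 4.1 × (4.10/3.75) = 4.1 × 1.093333 = 4.4827
soap: 22.2 × (5.21/3.56) = 22.2 × 1.463483 = 32.4893
beer: 22.1 × (2.38/2.47) = 22.1 × 0.963563 = 21.2947
chicken: 29.1 × (5.30/4.90) = 29.1 × 1.081633 = 31.4755
beef: 22.5 × (26.32/18.51) = 22.5 × 1.421934 = 31.9935
Index = Σ wᵢ·(p₁ᵢ/p₀ᵢ) = 4.4827 + 32.4893 + 21.2947 + 31.4755 + 31.9935 = 121.7358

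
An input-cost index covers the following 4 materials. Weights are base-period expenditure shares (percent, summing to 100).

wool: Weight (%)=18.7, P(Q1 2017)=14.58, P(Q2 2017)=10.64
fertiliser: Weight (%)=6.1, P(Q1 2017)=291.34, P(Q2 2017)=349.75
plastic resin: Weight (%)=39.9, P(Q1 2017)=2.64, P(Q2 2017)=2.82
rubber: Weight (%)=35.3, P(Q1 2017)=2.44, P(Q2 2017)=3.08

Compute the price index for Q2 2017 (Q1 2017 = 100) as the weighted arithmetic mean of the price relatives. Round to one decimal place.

108.1

wool: 18.7 × (10.64/14.58) = 18.7 × 0.729767 = 13.6466
fertiliser: 6.1 × (349.75/291.34) = 6.1 × 1.200487 = 7.3230
plastic resin: 39.9 × (2.82/2.64) = 39.9 × 1.068182 = 42.6205
rubber: 35.3 × (3.08/2.44) = 35.3 × 1.262295 = 44.5590
Index = Σ wᵢ·(p₁ᵢ/p₀ᵢ) = 13.6466 + 7.3230 + 42.6205 + 44.5590 = 108.1491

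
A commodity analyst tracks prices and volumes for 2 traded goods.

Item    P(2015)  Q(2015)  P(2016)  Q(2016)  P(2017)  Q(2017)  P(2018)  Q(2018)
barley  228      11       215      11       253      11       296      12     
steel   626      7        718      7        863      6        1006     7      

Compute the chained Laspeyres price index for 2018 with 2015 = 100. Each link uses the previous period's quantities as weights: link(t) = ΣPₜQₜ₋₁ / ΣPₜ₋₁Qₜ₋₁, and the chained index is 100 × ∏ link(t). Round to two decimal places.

Link 2015→2016:
ΣP(2016)Q(2015) = 215×11 + 718×7 = 2365 + 5026 = 7391
ΣP(2015)Q(2015) = 228×11 + 626×7 = 2508 + 4382 = 6890
link = 7391/6890 = 1.072714
Link 2016→2017:
ΣP(2017)Q(2016) = 253×11 + 863×7 = 2783 + 6041 = 8824
ΣP(2016)Q(2016) = 215×11 + 718×7 = 2365 + 5026 = 7391
link = 8824/7391 = 1.193884
Link 2017→2018:
ΣP(2018)Q(2017) = 296×11 + 1006×6 = 3256 + 6036 = 9292
ΣP(2017)Q(2017) = 253×11 + 863×6 = 2783 + 5178 = 7961
link = 9292/7961 = 1.167190
Chained index = 100 × 1.072714 × 1.193884 × 1.167190 = 149.4816

149.48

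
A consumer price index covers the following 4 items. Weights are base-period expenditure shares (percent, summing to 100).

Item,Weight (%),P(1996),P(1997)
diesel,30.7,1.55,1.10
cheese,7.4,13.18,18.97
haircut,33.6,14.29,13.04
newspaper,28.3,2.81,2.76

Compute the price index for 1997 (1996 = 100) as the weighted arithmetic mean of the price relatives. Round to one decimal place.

diesel: 30.7 × (1.10/1.55) = 30.7 × 0.709677 = 21.7871
cheese: 7.4 × (18.97/13.18) = 7.4 × 1.439302 = 10.6508
haircut: 33.6 × (13.04/14.29) = 33.6 × 0.912526 = 30.6609
newspaper: 28.3 × (2.76/2.81) = 28.3 × 0.982206 = 27.7964
Index = Σ wᵢ·(p₁ᵢ/p₀ᵢ) = 21.7871 + 10.6508 + 30.6609 + 27.7964 = 90.8953

90.9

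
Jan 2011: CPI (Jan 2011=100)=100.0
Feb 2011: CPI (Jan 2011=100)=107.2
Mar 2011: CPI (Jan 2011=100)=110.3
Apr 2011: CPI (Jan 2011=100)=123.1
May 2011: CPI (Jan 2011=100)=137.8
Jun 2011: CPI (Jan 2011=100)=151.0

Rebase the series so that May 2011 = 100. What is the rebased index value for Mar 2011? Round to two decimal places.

80.04

Rebased(Mar 2011) = 110.3 / 137.8 × 100 = 80.0435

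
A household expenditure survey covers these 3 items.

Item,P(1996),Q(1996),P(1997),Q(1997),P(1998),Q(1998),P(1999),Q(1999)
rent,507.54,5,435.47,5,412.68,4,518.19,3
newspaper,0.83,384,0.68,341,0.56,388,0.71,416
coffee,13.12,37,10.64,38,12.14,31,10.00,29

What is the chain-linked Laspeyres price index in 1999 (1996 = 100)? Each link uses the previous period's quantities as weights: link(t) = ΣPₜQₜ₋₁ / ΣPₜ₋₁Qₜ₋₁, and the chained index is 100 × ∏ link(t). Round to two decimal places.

96.89

Link 1996→1997:
ΣP(1997)Q(1996) = 435.47×5 + 0.68×384 + 10.64×37 = 2177.35 + 261.12 + 393.68 = 2832.15
ΣP(1996)Q(1996) = 507.54×5 + 0.83×384 + 13.12×37 = 2537.7 + 318.72 + 485.44 = 3341.86
link = 2832.15/3341.86 = 0.847477
Link 1997→1998:
ΣP(1998)Q(1997) = 412.68×5 + 0.56×341 + 12.14×38 = 2063.4 + 190.96 + 461.32 = 2715.68
ΣP(1997)Q(1997) = 435.47×5 + 0.68×341 + 10.64×38 = 2177.35 + 231.88 + 404.32 = 2813.55
link = 2715.68/2813.55 = 0.965215
Link 1998→1999:
ΣP(1999)Q(1998) = 518.19×4 + 0.71×388 + 10.00×31 = 2072.76 + 275.48 + 310 = 2658.24
ΣP(1998)Q(1998) = 412.68×4 + 0.56×388 + 12.14×31 = 1650.72 + 217.28 + 376.34 = 2244.34
link = 2658.24/2244.34 = 1.184419
Chained index = 100 × 0.847477 × 0.965215 × 1.184419 = 96.8852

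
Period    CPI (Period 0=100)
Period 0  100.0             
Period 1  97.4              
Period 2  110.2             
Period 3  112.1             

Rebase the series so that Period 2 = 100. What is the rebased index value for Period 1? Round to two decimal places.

88.38

Rebased(Period 1) = 97.4 / 110.2 × 100 = 88.3848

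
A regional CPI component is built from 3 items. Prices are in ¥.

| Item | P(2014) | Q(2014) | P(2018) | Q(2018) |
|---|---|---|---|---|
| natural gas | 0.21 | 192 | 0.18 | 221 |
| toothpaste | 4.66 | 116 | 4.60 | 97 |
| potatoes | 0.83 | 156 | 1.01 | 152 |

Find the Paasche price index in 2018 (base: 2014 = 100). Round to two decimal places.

Paasche price index uses current-period quantities as weights.
ΣP(2018)·Q(2018) = 0.18×221 + 4.60×97 + 1.01×152 = 39.78 + 446.2 + 153.52 = 639.5
ΣP(2014)·Q(2018) = 0.21×221 + 4.66×97 + 0.83×152 = 46.41 + 452.02 + 126.16 = 624.59
Index = 639.5 / 624.59 × 100 = 102.3872

102.39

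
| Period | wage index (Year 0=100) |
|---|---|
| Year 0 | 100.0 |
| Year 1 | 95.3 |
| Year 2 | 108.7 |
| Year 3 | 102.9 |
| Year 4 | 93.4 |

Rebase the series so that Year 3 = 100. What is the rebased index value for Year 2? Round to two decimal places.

Rebased(Year 2) = 108.7 / 102.9 × 100 = 105.6365

105.64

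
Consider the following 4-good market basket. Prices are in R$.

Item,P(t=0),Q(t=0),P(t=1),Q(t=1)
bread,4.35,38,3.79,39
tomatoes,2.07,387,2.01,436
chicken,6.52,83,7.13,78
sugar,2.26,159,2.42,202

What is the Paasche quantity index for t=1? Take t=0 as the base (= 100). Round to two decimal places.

108.99

Paasche quantity index uses current-period prices as weights.
ΣP(t=1)·Q(t=1) = 3.79×39 + 2.01×436 + 7.13×78 + 2.42×202 = 147.81 + 876.36 + 556.14 + 488.84 = 2069.15
ΣP(t=1)·Q(t=0) = 3.79×38 + 2.01×387 + 7.13×83 + 2.42×159 = 144.02 + 777.87 + 591.79 + 384.78 = 1898.46
Index = 2069.15 / 1898.46 × 100 = 108.9910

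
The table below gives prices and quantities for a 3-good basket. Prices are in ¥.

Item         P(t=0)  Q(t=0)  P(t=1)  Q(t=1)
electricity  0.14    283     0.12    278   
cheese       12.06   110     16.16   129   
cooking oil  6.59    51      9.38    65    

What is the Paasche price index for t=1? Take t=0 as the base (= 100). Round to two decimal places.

Paasche price index uses current-period quantities as weights.
ΣP(t=1)·Q(t=1) = 0.12×278 + 16.16×129 + 9.38×65 = 33.36 + 2084.64 + 609.7 = 2727.7
ΣP(t=0)·Q(t=1) = 0.14×278 + 12.06×129 + 6.59×65 = 38.92 + 1555.74 + 428.35 = 2023.01
Index = 2727.7 / 2023.01 × 100 = 134.8337

134.83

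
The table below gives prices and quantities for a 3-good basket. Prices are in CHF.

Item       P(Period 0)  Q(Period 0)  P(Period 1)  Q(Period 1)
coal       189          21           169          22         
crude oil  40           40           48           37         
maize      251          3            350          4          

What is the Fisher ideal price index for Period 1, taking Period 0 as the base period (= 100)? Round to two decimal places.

103.45

Laspeyres component (base-period weights):
ΣP(Period 1)Q(Period 0) = 169×21 + 48×40 + 350×3 = 3549 + 1920 + 1050 = 6519
ΣP(Period 0)Q(Period 0) = 189×21 + 40×40 + 251×3 = 3969 + 1600 + 753 = 6322
L = 6519 / 6322 × 100 = 103.1161
Paasche component (current-period weights):
ΣP(Period 1)Q(Period 1) = 169×22 + 48×37 + 350×4 = 3718 + 1776 + 1400 = 6894
ΣP(Period 0)Q(Period 1) = 189×22 + 40×37 + 251×4 = 4158 + 1480 + 1004 = 6642
P = 6894 / 6642 × 100 = 103.7940
Fisher = √(L × P) = √(103.1161 × 103.7940) = 103.4545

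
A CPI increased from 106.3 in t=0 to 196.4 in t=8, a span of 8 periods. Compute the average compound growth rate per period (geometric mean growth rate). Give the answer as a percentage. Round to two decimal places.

7.98%

Growth factor = (196.4/106.3)^(1/8) = (1.847601)^(1/8) = 1.079757
Growth rate = 1.079757 − 1 = 0.079757 = 7.9757%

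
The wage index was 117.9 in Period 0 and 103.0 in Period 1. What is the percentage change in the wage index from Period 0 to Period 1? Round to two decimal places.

Change = (103.0 − 117.9) / 117.9 × 100
       = -14.9 / 117.9 × 100 = -12.6378%

-12.64%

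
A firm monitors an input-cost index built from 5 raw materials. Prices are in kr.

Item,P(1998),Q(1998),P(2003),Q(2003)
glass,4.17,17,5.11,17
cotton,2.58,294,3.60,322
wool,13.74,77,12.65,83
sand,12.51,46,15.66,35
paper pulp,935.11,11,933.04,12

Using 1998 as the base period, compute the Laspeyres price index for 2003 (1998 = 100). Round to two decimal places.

102.78

Laspeyres price index uses base-period quantities as weights.
ΣP(2003)·Q(1998) = 5.11×17 + 3.60×294 + 12.65×77 + 15.66×46 + 933.04×11 = 86.87 + 1058.4 + 974.05 + 720.36 + 10263.44 = 13103.12
ΣP(1998)·Q(1998) = 4.17×17 + 2.58×294 + 13.74×77 + 12.51×46 + 935.11×11 = 70.89 + 758.52 + 1057.98 + 575.46 + 10286.21 = 12749.06
Index = 13103.12 / 12749.06 × 100 = 102.7771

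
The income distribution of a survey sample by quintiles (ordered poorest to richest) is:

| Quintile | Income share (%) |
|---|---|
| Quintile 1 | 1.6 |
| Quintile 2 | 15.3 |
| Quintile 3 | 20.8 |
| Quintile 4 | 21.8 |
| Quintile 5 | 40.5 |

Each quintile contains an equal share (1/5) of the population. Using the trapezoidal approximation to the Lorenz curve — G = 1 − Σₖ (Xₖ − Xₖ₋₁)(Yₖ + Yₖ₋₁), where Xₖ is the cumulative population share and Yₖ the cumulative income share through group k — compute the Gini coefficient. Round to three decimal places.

Cumulative income shares Yₖ: 0.0160, 0.1690, 0.3770, 0.5950, 1.0000
Σ (Xₖ−Xₖ₋₁)(Yₖ+Yₖ₋₁) = (1/5)(0.0160+0.0000) + (1/5)(0.1690+0.0160) + (1/5)(0.3770+0.1690) + (1/5)(0.5950+0.3770) + (1/5)(1.0000+0.5950)
  = 0.0032 + 0.0370 + 0.1092 + 0.1944 + 0.3190 = 0.6628
G = 1 − 0.6628 = 0.3372

0.337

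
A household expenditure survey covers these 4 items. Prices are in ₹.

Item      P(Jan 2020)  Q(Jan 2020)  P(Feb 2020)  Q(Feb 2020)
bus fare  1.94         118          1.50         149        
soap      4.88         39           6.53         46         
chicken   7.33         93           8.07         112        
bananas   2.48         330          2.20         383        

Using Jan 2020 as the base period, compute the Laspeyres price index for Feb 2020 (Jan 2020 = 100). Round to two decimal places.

99.42

Laspeyres price index uses base-period quantities as weights.
ΣP(Feb 2020)·Q(Jan 2020) = 1.50×118 + 6.53×39 + 8.07×93 + 2.20×330 = 177 + 254.67 + 750.51 + 726 = 1908.18
ΣP(Jan 2020)·Q(Jan 2020) = 1.94×118 + 4.88×39 + 7.33×93 + 2.48×330 = 228.92 + 190.32 + 681.69 + 818.4 = 1919.33
Index = 1908.18 / 1919.33 × 100 = 99.4191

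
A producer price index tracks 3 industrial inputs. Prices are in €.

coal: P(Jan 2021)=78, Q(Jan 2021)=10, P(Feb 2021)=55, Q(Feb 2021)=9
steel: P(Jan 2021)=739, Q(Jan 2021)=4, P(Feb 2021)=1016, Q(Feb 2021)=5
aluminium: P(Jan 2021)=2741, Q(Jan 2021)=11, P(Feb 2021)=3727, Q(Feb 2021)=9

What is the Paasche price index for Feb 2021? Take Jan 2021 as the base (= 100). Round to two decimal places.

Paasche price index uses current-period quantities as weights.
ΣP(Feb 2021)·Q(Feb 2021) = 55×9 + 1016×5 + 3727×9 = 495 + 5080 + 33543 = 39118
ΣP(Jan 2021)·Q(Feb 2021) = 78×9 + 739×5 + 2741×9 = 702 + 3695 + 24669 = 29066
Index = 39118 / 29066 × 100 = 134.5834

134.58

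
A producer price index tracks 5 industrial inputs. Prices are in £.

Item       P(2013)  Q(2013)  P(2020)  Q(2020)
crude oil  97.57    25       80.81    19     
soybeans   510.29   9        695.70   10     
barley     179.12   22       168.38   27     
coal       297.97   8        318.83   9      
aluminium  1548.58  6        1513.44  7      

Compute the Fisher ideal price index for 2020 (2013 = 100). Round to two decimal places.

Laspeyres component (base-period weights):
ΣP(2020)Q(2013) = 80.81×25 + 695.70×9 + 168.38×22 + 318.83×8 + 1513.44×6 = 2020.25 + 6261.3 + 3704.36 + 2550.64 + 9080.64 = 23617.19
ΣP(2013)Q(2013) = 97.57×25 + 510.29×9 + 179.12×22 + 297.97×8 + 1548.58×6 = 2439.25 + 4592.61 + 3940.64 + 2383.76 + 9291.48 = 22647.74
L = 23617.19 / 22647.74 × 100 = 104.2806
Paasche component (current-period weights):
ΣP(2020)Q(2020) = 80.81×19 + 695.70×10 + 168.38×27 + 318.83×9 + 1513.44×7 = 1535.39 + 6957 + 4546.26 + 2869.47 + 10594.08 = 26502.2
ΣP(2013)Q(2020) = 97.57×19 + 510.29×10 + 179.12×27 + 297.97×9 + 1548.58×7 = 1853.83 + 5102.9 + 4836.24 + 2681.73 + 10840.06 = 25314.76
P = 26502.2 / 25314.76 × 100 = 104.6907
Fisher = √(L × P) = √(104.2806 × 104.6907) = 104.4854

104.49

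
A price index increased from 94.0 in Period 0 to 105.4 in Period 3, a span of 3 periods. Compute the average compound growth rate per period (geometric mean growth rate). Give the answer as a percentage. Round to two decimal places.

3.89%

Growth factor = (105.4/94.0)^(1/3) = (1.121277)^(1/3) = 1.038893
Growth rate = 1.038893 − 1 = 0.038893 = 3.8893%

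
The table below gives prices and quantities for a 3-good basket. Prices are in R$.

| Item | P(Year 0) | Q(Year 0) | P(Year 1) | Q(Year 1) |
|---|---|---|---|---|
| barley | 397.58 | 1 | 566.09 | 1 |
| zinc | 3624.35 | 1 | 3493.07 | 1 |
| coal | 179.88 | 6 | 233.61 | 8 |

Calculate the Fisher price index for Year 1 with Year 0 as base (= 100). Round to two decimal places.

Laspeyres component (base-period weights):
ΣP(Year 1)Q(Year 0) = 566.09×1 + 3493.07×1 + 233.61×6 = 566.09 + 3493.07 + 1401.66 = 5460.82
ΣP(Year 0)Q(Year 0) = 397.58×1 + 3624.35×1 + 179.88×6 = 397.58 + 3624.35 + 1079.28 = 5101.21
L = 5460.82 / 5101.21 × 100 = 107.0495
Paasche component (current-period weights):
ΣP(Year 1)Q(Year 1) = 566.09×1 + 3493.07×1 + 233.61×8 = 566.09 + 3493.07 + 1868.88 = 5928.04
ΣP(Year 0)Q(Year 1) = 397.58×1 + 3624.35×1 + 179.88×8 = 397.58 + 3624.35 + 1439.04 = 5460.97
P = 5928.04 / 5460.97 × 100 = 108.5529
Fisher = √(L × P) = √(107.0495 × 108.5529) = 107.7986

107.80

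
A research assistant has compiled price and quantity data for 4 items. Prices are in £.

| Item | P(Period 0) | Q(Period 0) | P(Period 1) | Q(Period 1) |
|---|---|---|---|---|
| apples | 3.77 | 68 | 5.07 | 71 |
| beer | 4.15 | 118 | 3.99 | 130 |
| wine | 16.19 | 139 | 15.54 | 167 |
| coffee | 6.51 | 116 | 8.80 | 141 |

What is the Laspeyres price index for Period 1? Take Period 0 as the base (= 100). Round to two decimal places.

Laspeyres price index uses base-period quantities as weights.
ΣP(Period 1)·Q(Period 0) = 5.07×68 + 3.99×118 + 15.54×139 + 8.80×116 = 344.76 + 470.82 + 2160.06 + 1020.8 = 3996.44
ΣP(Period 0)·Q(Period 0) = 3.77×68 + 4.15×118 + 16.19×139 + 6.51×116 = 256.36 + 489.7 + 2250.41 + 755.16 = 3751.63
Index = 3996.44 / 3751.63 × 100 = 106.5254

106.53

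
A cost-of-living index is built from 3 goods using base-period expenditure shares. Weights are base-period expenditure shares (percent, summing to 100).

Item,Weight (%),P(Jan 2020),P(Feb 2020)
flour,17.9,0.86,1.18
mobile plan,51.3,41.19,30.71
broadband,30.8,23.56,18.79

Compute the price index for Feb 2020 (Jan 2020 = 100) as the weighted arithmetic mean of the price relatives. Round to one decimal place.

87.4

flour: 17.9 × (1.18/0.86) = 17.9 × 1.372093 = 24.5605
mobile plan: 51.3 × (30.71/41.19) = 51.3 × 0.745569 = 38.2477
broadband: 30.8 × (18.79/23.56) = 30.8 × 0.797538 = 24.5642
Index = Σ wᵢ·(p₁ᵢ/p₀ᵢ) = 24.5605 + 38.2477 + 24.5642 = 87.3723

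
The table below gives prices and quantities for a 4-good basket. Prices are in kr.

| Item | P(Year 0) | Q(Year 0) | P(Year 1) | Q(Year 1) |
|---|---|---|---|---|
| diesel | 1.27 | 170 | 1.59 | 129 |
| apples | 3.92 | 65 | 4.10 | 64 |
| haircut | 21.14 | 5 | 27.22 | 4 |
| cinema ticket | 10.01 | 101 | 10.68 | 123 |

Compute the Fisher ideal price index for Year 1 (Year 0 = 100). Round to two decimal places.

Laspeyres component (base-period weights):
ΣP(Year 1)Q(Year 0) = 1.59×170 + 4.10×65 + 27.22×5 + 10.68×101 = 270.3 + 266.5 + 136.1 + 1078.68 = 1751.58
ΣP(Year 0)Q(Year 0) = 1.27×170 + 3.92×65 + 21.14×5 + 10.01×101 = 215.9 + 254.8 + 105.7 + 1011.01 = 1587.41
L = 1751.58 / 1587.41 × 100 = 110.3420
Paasche component (current-period weights):
ΣP(Year 1)Q(Year 1) = 1.59×129 + 4.10×64 + 27.22×4 + 10.68×123 = 205.11 + 262.4 + 108.88 + 1313.64 = 1890.03
ΣP(Year 0)Q(Year 1) = 1.27×129 + 3.92×64 + 21.14×4 + 10.01×123 = 163.83 + 250.88 + 84.56 + 1231.23 = 1730.5
P = 1890.03 / 1730.5 × 100 = 109.2187
Fisher = √(L × P) = √(110.3420 × 109.2187) = 109.7789

109.78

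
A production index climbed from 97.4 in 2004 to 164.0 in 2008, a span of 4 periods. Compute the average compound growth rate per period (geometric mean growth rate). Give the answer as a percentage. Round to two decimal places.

Growth factor = (164.0/97.4)^(1/4) = (1.683778)^(1/4) = 1.139125
Growth rate = 1.139125 − 1 = 0.139125 = 13.9125%

13.91%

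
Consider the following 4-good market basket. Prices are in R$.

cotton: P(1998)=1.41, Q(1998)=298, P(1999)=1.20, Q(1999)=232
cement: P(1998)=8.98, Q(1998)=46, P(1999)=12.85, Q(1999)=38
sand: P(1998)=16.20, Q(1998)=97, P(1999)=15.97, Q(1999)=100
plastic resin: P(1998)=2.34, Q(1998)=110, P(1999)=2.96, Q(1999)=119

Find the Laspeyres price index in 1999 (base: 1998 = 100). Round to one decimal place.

Laspeyres price index uses base-period quantities as weights.
ΣP(1999)·Q(1998) = 1.20×298 + 12.85×46 + 15.97×97 + 2.96×110 = 357.6 + 591.1 + 1549.09 + 325.6 = 2823.39
ΣP(1998)·Q(1998) = 1.41×298 + 8.98×46 + 16.20×97 + 2.34×110 = 420.18 + 413.08 + 1571.4 + 257.4 = 2662.06
Index = 2823.39 / 2662.06 × 100 = 106.0603

106.1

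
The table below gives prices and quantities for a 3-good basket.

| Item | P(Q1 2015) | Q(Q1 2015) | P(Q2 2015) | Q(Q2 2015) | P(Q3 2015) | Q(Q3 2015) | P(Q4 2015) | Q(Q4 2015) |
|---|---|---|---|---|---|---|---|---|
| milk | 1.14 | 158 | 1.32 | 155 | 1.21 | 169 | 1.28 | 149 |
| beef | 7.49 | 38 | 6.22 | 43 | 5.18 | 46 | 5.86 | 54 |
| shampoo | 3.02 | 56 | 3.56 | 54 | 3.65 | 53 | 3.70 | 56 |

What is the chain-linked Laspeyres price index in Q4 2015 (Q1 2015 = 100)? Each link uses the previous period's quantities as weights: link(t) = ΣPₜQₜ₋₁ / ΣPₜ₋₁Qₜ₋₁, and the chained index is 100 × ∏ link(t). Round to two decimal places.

99.62

Link Q1 2015→Q2 2015:
ΣP(Q2 2015)Q(Q1 2015) = 1.32×158 + 6.22×38 + 3.56×56 = 208.56 + 236.36 + 199.36 = 644.28
ΣP(Q1 2015)Q(Q1 2015) = 1.14×158 + 7.49×38 + 3.02×56 = 180.12 + 284.62 + 169.12 = 633.86
link = 644.28/633.86 = 1.016439
Link Q2 2015→Q3 2015:
ΣP(Q3 2015)Q(Q2 2015) = 1.21×155 + 5.18×43 + 3.65×54 = 187.55 + 222.74 + 197.1 = 607.39
ΣP(Q2 2015)Q(Q2 2015) = 1.32×155 + 6.22×43 + 3.56×54 = 204.6 + 267.46 + 192.24 = 664.3
link = 607.39/664.3 = 0.914331
Link Q3 2015→Q4 2015:
ΣP(Q4 2015)Q(Q3 2015) = 1.28×169 + 5.86×46 + 3.70×53 = 216.32 + 269.56 + 196.1 = 681.98
ΣP(Q3 2015)Q(Q3 2015) = 1.21×169 + 5.18×46 + 3.65×53 = 204.49 + 238.28 + 193.45 = 636.22
link = 681.98/636.22 = 1.071925
Chained index = 100 × 1.016439 × 0.914331 × 1.071925 = 99.6206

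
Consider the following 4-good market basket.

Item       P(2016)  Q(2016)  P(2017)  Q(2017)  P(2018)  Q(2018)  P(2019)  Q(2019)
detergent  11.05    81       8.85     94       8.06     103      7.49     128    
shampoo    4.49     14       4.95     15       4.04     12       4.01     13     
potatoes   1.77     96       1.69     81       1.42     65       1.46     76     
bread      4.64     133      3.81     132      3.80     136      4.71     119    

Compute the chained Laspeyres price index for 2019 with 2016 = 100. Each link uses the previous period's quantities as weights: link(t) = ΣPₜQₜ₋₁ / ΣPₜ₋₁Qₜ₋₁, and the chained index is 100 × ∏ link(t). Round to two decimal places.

80.90

Link 2016→2017:
ΣP(2017)Q(2016) = 8.85×81 + 4.95×14 + 1.69×96 + 3.81×133 = 716.85 + 69.3 + 162.24 + 506.73 = 1455.12
ΣP(2016)Q(2016) = 11.05×81 + 4.49×14 + 1.77×96 + 4.64×133 = 895.05 + 62.86 + 169.92 + 617.12 = 1744.95
link = 1455.12/1744.95 = 0.833904
Link 2017→2018:
ΣP(2018)Q(2017) = 8.06×94 + 4.04×15 + 1.42×81 + 3.80×132 = 757.64 + 60.6 + 115.02 + 501.6 = 1434.86
ΣP(2017)Q(2017) = 8.85×94 + 4.95×15 + 1.69×81 + 3.81×132 = 831.9 + 74.25 + 136.89 + 502.92 = 1545.96
link = 1434.86/1545.96 = 0.928135
Link 2018→2019:
ΣP(2019)Q(2018) = 7.49×103 + 4.01×12 + 1.46×65 + 4.71×136 = 771.47 + 48.12 + 94.9 + 640.56 = 1555.05
ΣP(2018)Q(2018) = 8.06×103 + 4.04×12 + 1.42×65 + 3.80×136 = 830.18 + 48.48 + 92.3 + 516.8 = 1487.76
link = 1555.05/1487.76 = 1.045229
Chained index = 100 × 0.833904 × 0.928135 × 1.045229 = 80.8981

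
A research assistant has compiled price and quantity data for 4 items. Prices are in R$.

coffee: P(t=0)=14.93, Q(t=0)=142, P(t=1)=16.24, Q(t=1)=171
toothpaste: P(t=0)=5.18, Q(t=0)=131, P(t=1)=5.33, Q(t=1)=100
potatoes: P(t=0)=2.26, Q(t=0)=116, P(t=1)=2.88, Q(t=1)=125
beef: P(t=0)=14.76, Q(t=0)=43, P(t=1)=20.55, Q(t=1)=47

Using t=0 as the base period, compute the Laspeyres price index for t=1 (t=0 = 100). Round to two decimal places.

114.25

Laspeyres price index uses base-period quantities as weights.
ΣP(t=1)·Q(t=0) = 16.24×142 + 5.33×131 + 2.88×116 + 20.55×43 = 2306.08 + 698.23 + 334.08 + 883.65 = 4222.04
ΣP(t=0)·Q(t=0) = 14.93×142 + 5.18×131 + 2.26×116 + 14.76×43 = 2120.06 + 678.58 + 262.16 + 634.68 = 3695.48
Index = 4222.04 / 3695.48 × 100 = 114.2488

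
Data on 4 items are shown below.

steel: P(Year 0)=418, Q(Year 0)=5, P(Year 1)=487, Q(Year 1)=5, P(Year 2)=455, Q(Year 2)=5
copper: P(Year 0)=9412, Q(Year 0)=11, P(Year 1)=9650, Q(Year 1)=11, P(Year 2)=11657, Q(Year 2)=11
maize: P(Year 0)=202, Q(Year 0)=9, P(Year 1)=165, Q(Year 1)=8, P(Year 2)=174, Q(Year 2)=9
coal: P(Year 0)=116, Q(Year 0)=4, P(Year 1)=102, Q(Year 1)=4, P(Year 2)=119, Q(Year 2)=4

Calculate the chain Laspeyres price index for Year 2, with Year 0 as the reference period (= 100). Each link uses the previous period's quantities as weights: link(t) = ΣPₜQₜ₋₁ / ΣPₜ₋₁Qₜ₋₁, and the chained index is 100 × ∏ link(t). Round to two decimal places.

Link Year 0→Year 1:
ΣP(Year 1)Q(Year 0) = 487×5 + 9650×11 + 165×9 + 102×4 = 2435 + 106150 + 1485 + 408 = 110478
ΣP(Year 0)Q(Year 0) = 418×5 + 9412×11 + 202×9 + 116×4 = 2090 + 103532 + 1818 + 464 = 107904
link = 110478/107904 = 1.023855
Link Year 1→Year 2:
ΣP(Year 2)Q(Year 1) = 455×5 + 11657×11 + 174×8 + 119×4 = 2275 + 128227 + 1392 + 476 = 132370
ΣP(Year 1)Q(Year 1) = 487×5 + 9650×11 + 165×8 + 102×4 = 2435 + 106150 + 1320 + 408 = 110313
link = 132370/110313 = 1.199949
Chained index = 100 × 1.023855 × 1.199949 = 122.8573

122.86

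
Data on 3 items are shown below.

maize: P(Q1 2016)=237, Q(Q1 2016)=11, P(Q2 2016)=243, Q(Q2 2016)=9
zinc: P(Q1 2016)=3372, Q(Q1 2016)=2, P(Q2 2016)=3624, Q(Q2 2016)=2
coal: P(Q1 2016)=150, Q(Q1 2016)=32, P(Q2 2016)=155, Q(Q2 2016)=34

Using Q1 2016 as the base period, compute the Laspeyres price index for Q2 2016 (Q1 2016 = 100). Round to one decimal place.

Laspeyres price index uses base-period quantities as weights.
ΣP(Q2 2016)·Q(Q1 2016) = 243×11 + 3624×2 + 155×32 = 2673 + 7248 + 4960 = 14881
ΣP(Q1 2016)·Q(Q1 2016) = 237×11 + 3372×2 + 150×32 = 2607 + 6744 + 4800 = 14151
Index = 14881 / 14151 × 100 = 105.1586

105.2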